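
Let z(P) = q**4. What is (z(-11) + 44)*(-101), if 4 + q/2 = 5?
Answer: -6060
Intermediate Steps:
q = 2 (q = -8 + 2*5 = -8 + 10 = 2)
z(P) = 16 (z(P) = 2**4 = 16)
(z(-11) + 44)*(-101) = (16 + 44)*(-101) = 60*(-101) = -6060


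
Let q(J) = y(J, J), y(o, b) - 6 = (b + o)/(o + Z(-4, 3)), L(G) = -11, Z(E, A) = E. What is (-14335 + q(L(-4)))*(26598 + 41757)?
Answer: -979358541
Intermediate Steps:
y(o, b) = 6 + (b + o)/(-4 + o) (y(o, b) = 6 + (b + o)/(o - 4) = 6 + (b + o)/(-4 + o))
q(J) = (-24 + 8*J)/(-4 + J) (q(J) = (-24 + J + 7*J)/(-4 + J) = (-24 + 8*J)/(-4 + J))
(-14335 + q(L(-4)))*(26598 + 41757) = (-14335 + 8*(-3 - 11)/(-4 - 11))*(26598 + 41757) = (-14335 + 8*(-14)/(-15))*68355 = (-14335 + 8*(-1/15)*(-14))*68355 = (-14335 + 112/15)*68355 = -214913/15*68355 = -979358541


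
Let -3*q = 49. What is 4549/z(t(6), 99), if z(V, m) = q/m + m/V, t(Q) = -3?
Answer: -1351053/9850 ≈ -137.16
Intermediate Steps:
q = -49/3 (q = -1/3*49 = -49/3 ≈ -16.333)
z(V, m) = -49/(3*m) + m/V
4549/z(t(6), 99) = 4549/(-49/3/99 + 99/(-3)) = 4549/(-49/3*1/99 + 99*(-1/3)) = 4549/(-49/297 - 33) = 4549/(-9850/297) = 4549*(-297/9850) = -1351053/9850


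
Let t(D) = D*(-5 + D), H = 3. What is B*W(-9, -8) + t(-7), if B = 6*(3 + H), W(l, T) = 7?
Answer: 336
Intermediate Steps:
B = 36 (B = 6*(3 + 3) = 6*6 = 36)
B*W(-9, -8) + t(-7) = 36*7 - 7*(-5 - 7) = 252 - 7*(-12) = 252 + 84 = 336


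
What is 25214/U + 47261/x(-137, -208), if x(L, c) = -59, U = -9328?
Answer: -221169117/275176 ≈ -803.74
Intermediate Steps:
25214/U + 47261/x(-137, -208) = 25214/(-9328) + 47261/(-59) = 25214*(-1/9328) + 47261*(-1/59) = -12607/4664 - 47261/59 = -221169117/275176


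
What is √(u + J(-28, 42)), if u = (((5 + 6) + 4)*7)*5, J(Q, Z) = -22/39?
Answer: √797667/39 ≈ 22.901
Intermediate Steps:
J(Q, Z) = -22/39 (J(Q, Z) = -22*1/39 = -22/39)
u = 525 (u = ((11 + 4)*7)*5 = (15*7)*5 = 105*5 = 525)
√(u + J(-28, 42)) = √(525 - 22/39) = √(20453/39) = √797667/39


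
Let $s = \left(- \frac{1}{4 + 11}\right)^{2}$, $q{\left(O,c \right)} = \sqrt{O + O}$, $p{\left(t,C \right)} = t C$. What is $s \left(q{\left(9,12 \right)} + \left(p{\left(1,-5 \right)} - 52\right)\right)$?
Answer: $- \frac{19}{75} + \frac{\sqrt{2}}{75} \approx -0.23448$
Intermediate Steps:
$p{\left(t,C \right)} = C t$
$q{\left(O,c \right)} = \sqrt{2} \sqrt{O}$ ($q{\left(O,c \right)} = \sqrt{2 O} = \sqrt{2} \sqrt{O}$)
$s = \frac{1}{225}$ ($s = \left(- \frac{1}{15}\right)^{2} = \frac{1}{225} \approx 0.0044444$)
$s \left(q{\left(9,12 \right)} + \left(p{\left(1,-5 \right)} - 52\right)\right) = \frac{\sqrt{2} \sqrt{9} - 57}{225} = \frac{\sqrt{2} \cdot 3 - 57}{225} = \frac{3 \sqrt{2} - 57}{225} = \frac{-57 + 3 \sqrt{2}}{225} = - \frac{19}{75} + \frac{\sqrt{2}}{75}$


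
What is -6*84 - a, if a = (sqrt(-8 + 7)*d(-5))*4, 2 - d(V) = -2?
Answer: -504 - 16*I ≈ -504.0 - 16.0*I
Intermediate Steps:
d(V) = 4 (d(V) = 2 - 1*(-2) = 2 + 2 = 4)
a = 16*I (a = (sqrt(-8 + 7)*4)*4 = (sqrt(-1)*4)*4 = (I*4)*4 = (4*I)*4 = 16*I ≈ 16.0*I)
-6*84 - a = -6*84 - 16*I = -504 - 16*I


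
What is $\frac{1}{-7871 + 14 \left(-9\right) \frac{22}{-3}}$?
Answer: $- \frac{1}{6947} \approx -0.00014395$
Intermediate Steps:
$\frac{1}{-7871 + 14 \left(-9\right) \frac{22}{-3}} = \frac{1}{-7871 - 126 \cdot 22 \left(- \frac{1}{3}\right)} = \frac{1}{-7871 - -924} = \frac{1}{-7871 + 924} = \frac{1}{-6947} = - \frac{1}{6947}$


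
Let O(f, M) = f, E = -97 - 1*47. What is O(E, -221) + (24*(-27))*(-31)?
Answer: 19944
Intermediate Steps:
E = -144 (E = -97 - 47 = -144)
O(E, -221) + (24*(-27))*(-31) = -144 + (24*(-27))*(-31) = -144 - 648*(-31) = -144 + 20088 = 19944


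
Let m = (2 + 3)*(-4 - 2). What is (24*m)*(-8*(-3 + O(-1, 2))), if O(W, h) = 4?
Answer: 5760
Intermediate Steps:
m = -30 (m = 5*(-6) = -30)
(24*m)*(-8*(-3 + O(-1, 2))) = (24*(-30))*(-8*(-3 + 4)) = -(-5760) = -720*(-8) = 5760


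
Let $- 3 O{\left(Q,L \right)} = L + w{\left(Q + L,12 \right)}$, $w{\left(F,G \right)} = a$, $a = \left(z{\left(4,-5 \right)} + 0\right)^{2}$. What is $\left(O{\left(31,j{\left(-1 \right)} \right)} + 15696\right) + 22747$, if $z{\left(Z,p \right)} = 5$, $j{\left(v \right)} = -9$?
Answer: $\frac{115313}{3} \approx 38438.0$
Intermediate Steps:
$a = 25$ ($a = \left(5 + 0\right)^{2} = 5^{2} = 25$)
$w{\left(F,G \right)} = 25$
$O{\left(Q,L \right)} = - \frac{25}{3} - \frac{L}{3}$ ($O{\left(Q,L \right)} = - \frac{L + 25}{3} = - \frac{25 + L}{3} = - \frac{25}{3} - \frac{L}{3}$)
$\left(O{\left(31,j{\left(-1 \right)} \right)} + 15696\right) + 22747 = \left(\left(- \frac{25}{3} - -3\right) + 15696\right) + 22747 = \left(\left(- \frac{25}{3} + 3\right) + 15696\right) + 22747 = \left(- \frac{16}{3} + 15696\right) + 22747 = \frac{47072}{3} + 22747 = \frac{115313}{3}$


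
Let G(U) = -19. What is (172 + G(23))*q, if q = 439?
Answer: 67167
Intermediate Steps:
(172 + G(23))*q = (172 - 19)*439 = 153*439 = 67167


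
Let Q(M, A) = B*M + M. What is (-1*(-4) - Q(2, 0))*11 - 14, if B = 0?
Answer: 8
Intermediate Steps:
Q(M, A) = M (Q(M, A) = 0*M + M = 0 + M = M)
(-1*(-4) - Q(2, 0))*11 - 14 = (-1*(-4) - 1*2)*11 - 14 = (4 - 2)*11 - 14 = 2*11 - 14 = 22 - 14 = 8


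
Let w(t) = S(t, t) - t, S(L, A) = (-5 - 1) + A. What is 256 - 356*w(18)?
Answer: 2392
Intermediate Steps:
S(L, A) = -6 + A
w(t) = -6 (w(t) = (-6 + t) - t = -6)
256 - 356*w(18) = 256 - 356*(-6) = 256 + 2136 = 2392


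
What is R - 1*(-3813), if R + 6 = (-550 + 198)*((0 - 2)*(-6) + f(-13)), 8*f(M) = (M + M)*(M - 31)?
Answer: -50753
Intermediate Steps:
f(M) = M*(-31 + M)/4 (f(M) = ((M + M)*(M - 31))/8 = ((2*M)*(-31 + M))/8 = (2*M*(-31 + M))/8 = M*(-31 + M)/4)
R = -54566 (R = -6 + (-550 + 198)*((0 - 2)*(-6) + (¼)*(-13)*(-31 - 13)) = -6 - 352*(-2*(-6) + (¼)*(-13)*(-44)) = -6 - 352*(12 + 143) = -6 - 352*155 = -6 - 54560 = -54566)
R - 1*(-3813) = -54566 - 1*(-3813) = -54566 + 3813 = -50753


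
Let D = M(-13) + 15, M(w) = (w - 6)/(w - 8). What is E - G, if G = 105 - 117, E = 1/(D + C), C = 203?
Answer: 55185/4597 ≈ 12.005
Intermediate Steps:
M(w) = (-6 + w)/(-8 + w)
D = 334/21 (D = (-6 - 13)/(-8 - 13) + 15 = -19/(-21) + 15 = -1/21*(-19) + 15 = 19/21 + 15 = 334/21 ≈ 15.905)
E = 21/4597 (E = 1/(334/21 + 203) = 1/(4597/21) = 21/4597 ≈ 0.0045682)
G = -12
E - G = 21/4597 - 1*(-12) = 21/4597 + 12 = 55185/4597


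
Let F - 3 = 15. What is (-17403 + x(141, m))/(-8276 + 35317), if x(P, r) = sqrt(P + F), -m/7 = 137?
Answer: -17403/27041 + sqrt(159)/27041 ≈ -0.64311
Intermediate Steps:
F = 18 (F = 3 + 15 = 18)
m = -959 (m = -7*137 = -959)
x(P, r) = sqrt(18 + P) (x(P, r) = sqrt(P + 18) = sqrt(18 + P))
(-17403 + x(141, m))/(-8276 + 35317) = (-17403 + sqrt(18 + 141))/(-8276 + 35317) = (-17403 + sqrt(159))/27041 = (-17403 + sqrt(159))*(1/27041) = -17403/27041 + sqrt(159)/27041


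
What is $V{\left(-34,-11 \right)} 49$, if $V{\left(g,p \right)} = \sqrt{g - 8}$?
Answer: $49 i \sqrt{42} \approx 317.56 i$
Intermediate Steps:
$V{\left(g,p \right)} = \sqrt{-8 + g}$
$V{\left(-34,-11 \right)} 49 = \sqrt{-8 - 34} \cdot 49 = \sqrt{-42} \cdot 49 = i \sqrt{42} \cdot 49 = 49 i \sqrt{42}$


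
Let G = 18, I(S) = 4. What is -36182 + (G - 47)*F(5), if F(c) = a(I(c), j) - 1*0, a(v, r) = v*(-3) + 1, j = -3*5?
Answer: -35863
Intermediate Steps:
j = -15
a(v, r) = 1 - 3*v (a(v, r) = -3*v + 1 = 1 - 3*v)
F(c) = -11 (F(c) = (1 - 3*4) - 1*0 = (1 - 12) + 0 = -11 + 0 = -11)
-36182 + (G - 47)*F(5) = -36182 + (18 - 47)*(-11) = -36182 - 29*(-11) = -36182 + 319 = -35863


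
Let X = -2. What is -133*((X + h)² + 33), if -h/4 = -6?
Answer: -68761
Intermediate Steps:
h = 24 (h = -4*(-6) = 24)
-133*((X + h)² + 33) = -133*((-2 + 24)² + 33) = -133*(22² + 33) = -133*(484 + 33) = -133*517 = -68761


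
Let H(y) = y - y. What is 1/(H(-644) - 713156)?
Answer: -1/713156 ≈ -1.4022e-6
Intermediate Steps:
H(y) = 0
1/(H(-644) - 713156) = 1/(0 - 713156) = 1/(-713156) = -1/713156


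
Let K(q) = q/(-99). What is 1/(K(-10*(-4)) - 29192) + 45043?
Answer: 130176431965/2890048 ≈ 45043.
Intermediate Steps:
K(q) = -q/99 (K(q) = q*(-1/99) = -q/99)
1/(K(-10*(-4)) - 29192) + 45043 = 1/(-(-10)*(-4)/99 - 29192) + 45043 = 1/(-1/99*40 - 29192) + 45043 = 1/(-40/99 - 29192) + 45043 = 1/(-2890048/99) + 45043 = -99/2890048 + 45043 = 130176431965/2890048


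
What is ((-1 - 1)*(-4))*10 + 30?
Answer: 110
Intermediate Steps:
((-1 - 1)*(-4))*10 + 30 = -2*(-4)*10 + 30 = 8*10 + 30 = 80 + 30 = 110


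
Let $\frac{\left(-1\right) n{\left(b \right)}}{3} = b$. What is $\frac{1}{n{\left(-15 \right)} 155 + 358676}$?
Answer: $\frac{1}{365651} \approx 2.7348 \cdot 10^{-6}$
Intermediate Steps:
$n{\left(b \right)} = - 3 b$
$\frac{1}{n{\left(-15 \right)} 155 + 358676} = \frac{1}{\left(-3\right) \left(-15\right) 155 + 358676} = \frac{1}{45 \cdot 155 + 358676} = \frac{1}{6975 + 358676} = \frac{1}{365651}$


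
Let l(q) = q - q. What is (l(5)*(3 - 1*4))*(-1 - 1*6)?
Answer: 0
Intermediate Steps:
l(q) = 0
(l(5)*(3 - 1*4))*(-1 - 1*6) = (0*(3 - 1*4))*(-1 - 1*6) = (0*(3 - 4))*(-1 - 6) = (0*(-1))*(-7) = 0*(-7) = 0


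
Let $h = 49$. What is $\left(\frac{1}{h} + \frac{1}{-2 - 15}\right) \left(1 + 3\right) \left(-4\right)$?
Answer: $\frac{512}{833} \approx 0.61465$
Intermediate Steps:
$\left(\frac{1}{h} + \frac{1}{-2 - 15}\right) \left(1 + 3\right) \left(-4\right) = \left(\frac{1}{49} + \frac{1}{-2 - 15}\right) \left(1 + 3\right) \left(-4\right) = \left(\frac{1}{49} + \frac{1}{-17}\right) 4 \left(-4\right) = \left(\frac{1}{49} - \frac{1}{17}\right) \left(-16\right) = \left(- \frac{32}{833}\right) \left(-16\right) = \frac{512}{833}$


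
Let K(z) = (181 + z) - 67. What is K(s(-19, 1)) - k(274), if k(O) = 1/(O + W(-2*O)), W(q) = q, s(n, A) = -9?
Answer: 28771/274 ≈ 105.00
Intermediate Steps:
k(O) = -1/O (k(O) = 1/(O - 2*O) = 1/(-O) = -1/O)
K(z) = 114 + z
K(s(-19, 1)) - k(274) = (114 - 9) - (-1)/274 = 105 - (-1)/274 = 105 - 1*(-1/274) = 105 + 1/274 = 28771/274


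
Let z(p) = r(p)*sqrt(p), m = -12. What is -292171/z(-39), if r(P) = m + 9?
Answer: -292171*I*sqrt(39)/117 ≈ -15595.0*I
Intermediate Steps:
r(P) = -3 (r(P) = -12 + 9 = -3)
z(p) = -3*sqrt(p)
-292171/z(-39) = -292171*I*sqrt(39)/117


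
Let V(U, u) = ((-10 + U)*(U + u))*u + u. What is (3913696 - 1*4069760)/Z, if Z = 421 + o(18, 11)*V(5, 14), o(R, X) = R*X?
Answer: 156064/260147 ≈ 0.59991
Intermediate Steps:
V(U, u) = u + u*(-10 + U)*(U + u) (V(U, u) = u*(-10 + U)*(U + u) + u = u + u*(-10 + U)*(U + u))
Z = -260147 (Z = 421 + (18*11)*(14*(1 + 5² - 10*5 - 10*14 + 5*14)) = 421 + 198*(14*(1 + 25 - 50 - 140 + 70)) = 421 + 198*(14*(-94)) = 421 + 198*(-1316) = 421 - 260568 = -260147)
(3913696 - 1*4069760)/Z = (3913696 - 1*4069760)/(-260147) = (3913696 - 4069760)*(-1/260147) = -156064*(-1/260147) = 156064/260147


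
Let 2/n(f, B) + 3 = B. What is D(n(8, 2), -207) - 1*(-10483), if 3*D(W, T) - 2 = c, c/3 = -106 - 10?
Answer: 31103/3 ≈ 10368.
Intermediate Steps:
c = -348 (c = 3*(-106 - 10) = 3*(-116) = -348)
n(f, B) = 2/(-3 + B)
D(W, T) = -346/3 (D(W, T) = ⅔ + (⅓)*(-348) = ⅔ - 116 = -346/3)
D(n(8, 2), -207) - 1*(-10483) = -346/3 - 1*(-10483) = -346/3 + 10483 = 31103/3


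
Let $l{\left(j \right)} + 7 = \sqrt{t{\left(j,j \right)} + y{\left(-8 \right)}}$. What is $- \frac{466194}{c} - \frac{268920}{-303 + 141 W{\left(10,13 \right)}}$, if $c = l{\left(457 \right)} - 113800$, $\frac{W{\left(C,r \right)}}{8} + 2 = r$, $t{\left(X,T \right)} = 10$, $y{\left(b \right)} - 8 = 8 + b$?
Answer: $- \frac{63129248778354}{3484096939139} + \frac{1398582 \sqrt{2}}{12952033231} \approx -18.119$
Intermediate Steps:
$y{\left(b \right)} = 16 + b$ ($y{\left(b \right)} = 8 + \left(8 + b\right) = 16 + b$)
$W{\left(C,r \right)} = -16 + 8 r$
$l{\left(j \right)} = -7 + 3 \sqrt{2}$ ($l{\left(j \right)} = -7 + \sqrt{10 + \left(16 - 8\right)} = -7 + \sqrt{10 + 8} = -7 + \sqrt{18} = -7 + 3 \sqrt{2}$)
$c = -113807 + 3 \sqrt{2}$ ($c = \left(-7 + 3 \sqrt{2}\right) - 113800 = -113807 + 3 \sqrt{2} \approx -1.138 \cdot 10^{5}$)
$- \frac{466194}{c} - \frac{268920}{-303 + 141 W{\left(10,13 \right)}} = - \frac{466194}{-113807 + 3 \sqrt{2}} - \frac{268920}{-303 + 141 \left(-16 + 8 \cdot 13\right)} = - \frac{466194}{-113807 + 3 \sqrt{2}} - \frac{268920}{-303 + 141 \left(-16 + 104\right)} = - \frac{466194}{-113807 + 3 \sqrt{2}} - \frac{268920}{-303 + 141 \cdot 88} = - \frac{466194}{-113807 + 3 \sqrt{2}} - \frac{268920}{-303 + 12408} = - \frac{466194}{-113807 + 3 \sqrt{2}} - \frac{268920}{12105} = - \frac{466194}{-113807 + 3 \sqrt{2}} - \frac{5976}{269} = - \frac{5976}{269} - \frac{466194}{-113807 + 3 \sqrt{2}}$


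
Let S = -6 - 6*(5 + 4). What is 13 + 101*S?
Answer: -6047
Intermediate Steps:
S = -60 (S = -6 - 6*9 = -6 - 54 = -60)
13 + 101*S = 13 + 101*(-60) = 13 - 6060 = -6047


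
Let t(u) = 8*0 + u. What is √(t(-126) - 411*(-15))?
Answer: 3*√671 ≈ 77.711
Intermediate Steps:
t(u) = u (t(u) = 0 + u = u)
√(t(-126) - 411*(-15)) = √(-126 - 411*(-15)) = √(-126 + 6165) = √6039 = 3*√671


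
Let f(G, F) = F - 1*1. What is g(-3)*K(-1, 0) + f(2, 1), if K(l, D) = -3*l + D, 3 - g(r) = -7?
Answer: 30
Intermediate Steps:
f(G, F) = -1 + F (f(G, F) = F - 1 = -1 + F)
g(r) = 10 (g(r) = 3 - 1*(-7) = 3 + 7 = 10)
K(l, D) = D - 3*l
g(-3)*K(-1, 0) + f(2, 1) = 10*(0 - 3*(-1)) + (-1 + 1) = 10*(0 + 3) + 0 = 10*3 + 0 = 30 + 0 = 30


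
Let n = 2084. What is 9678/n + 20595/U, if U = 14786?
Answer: 23252361/3851753 ≈ 6.0368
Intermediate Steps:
9678/n + 20595/U = 9678/2084 + 20595/14786 = 9678*(1/2084) + 20595*(1/14786) = 4839/1042 + 20595/14786 = 23252361/3851753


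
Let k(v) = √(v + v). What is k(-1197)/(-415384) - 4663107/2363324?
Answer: -4663107/2363324 - 3*I*√266/415384 ≈ -1.9731 - 0.00011779*I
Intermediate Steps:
k(v) = √2*√v (k(v) = √(2*v) = √2*√v)
k(-1197)/(-415384) - 4663107/2363324 = (√2*√(-1197))/(-415384) - 4663107/2363324 = (√2*(3*I*√133))*(-1/415384) - 4663107*1/2363324 = (3*I*√266)*(-1/415384) - 4663107/2363324 = -3*I*√266/415384 - 4663107/2363324 = -4663107/2363324 - 3*I*√266/415384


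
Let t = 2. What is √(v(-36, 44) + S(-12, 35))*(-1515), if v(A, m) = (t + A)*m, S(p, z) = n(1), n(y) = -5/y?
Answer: -1515*I*√1501 ≈ -58695.0*I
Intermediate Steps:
S(p, z) = -5 (S(p, z) = -5/1 = -5*1 = -5)
v(A, m) = m*(2 + A) (v(A, m) = (2 + A)*m = m*(2 + A))
√(v(-36, 44) + S(-12, 35))*(-1515) = √(44*(2 - 36) - 5)*(-1515) = √(44*(-34) - 5)*(-1515) = √(-1496 - 5)*(-1515) = √(-1501)*(-1515) = (I*√1501)*(-1515) = -1515*I*√1501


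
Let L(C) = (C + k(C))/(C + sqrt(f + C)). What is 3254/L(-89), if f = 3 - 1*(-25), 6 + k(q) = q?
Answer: 144803/92 - 1627*I*sqrt(61)/92 ≈ 1573.9 - 138.12*I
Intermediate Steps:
k(q) = -6 + q
f = 28 (f = 3 + 25 = 28)
L(C) = (-6 + 2*C)/(C + sqrt(28 + C)) (L(C) = (C + (-6 + C))/(C + sqrt(28 + C)) = (-6 + 2*C)/(C + sqrt(28 + C)))
3254/L(-89) = 3254/((2*(-3 - 89)/(-89 + sqrt(28 - 89)))) = 3254/((2*(-92)/(-89 + sqrt(-61)))) = 3254/((2*(-92)/(-89 + I*sqrt(61)))) = 3254/((-184/(-89 + I*sqrt(61)))) = 3254*(89/184 - I*sqrt(61)/184) = 144803/92 - 1627*I*sqrt(61)/92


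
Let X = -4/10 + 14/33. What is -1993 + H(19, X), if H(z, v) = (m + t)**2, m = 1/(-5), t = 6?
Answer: -48984/25 ≈ -1959.4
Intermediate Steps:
m = -1/5 ≈ -0.20000
X = 4/165 (X = -4*1/10 + 14*(1/33) = -2/5 + 14/33 = 4/165 ≈ 0.024242)
H(z, v) = 841/25 (H(z, v) = (-1/5 + 6)**2 = (29/5)**2 = 841/25)
-1993 + H(19, X) = -1993 + 841/25 = -48984/25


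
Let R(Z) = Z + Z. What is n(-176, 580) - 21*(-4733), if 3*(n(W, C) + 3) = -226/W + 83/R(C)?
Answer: 634111083/6380 ≈ 99391.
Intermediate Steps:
R(Z) = 2*Z
n(W, C) = -3 - 226/(3*W) + 83/(6*C) (n(W, C) = -3 + (-226/W + 83/((2*C)))/3 = -3 + (-226/W + 83*(1/(2*C)))/3 = -3 + (-226/W + 83/(2*C))/3 = -3 + (-226/(3*W) + 83/(6*C)) = -3 - 226/(3*W) + 83/(6*C))
n(-176, 580) - 21*(-4733) = (-3 - 226/3/(-176) + (83/6)/580) - 21*(-4733) = (-3 - 226/3*(-1/176) + (83/6)*(1/580)) - 1*(-99393) = (-3 + 113/264 + 83/3480) + 99393 = -16257/6380 + 99393 = 634111083/6380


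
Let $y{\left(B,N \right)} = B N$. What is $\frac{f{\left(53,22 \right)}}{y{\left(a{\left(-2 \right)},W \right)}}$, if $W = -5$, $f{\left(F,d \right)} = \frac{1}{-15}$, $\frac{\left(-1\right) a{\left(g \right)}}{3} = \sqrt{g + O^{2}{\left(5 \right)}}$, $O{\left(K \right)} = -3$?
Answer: $- \frac{\sqrt{7}}{1575} \approx -0.0016798$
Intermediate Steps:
$a{\left(g \right)} = - 3 \sqrt{9 + g}$ ($a{\left(g \right)} = - 3 \sqrt{g + \left(-3\right)^{2}} = - 3 \sqrt{g + 9} = - 3 \sqrt{9 + g}$)
$f{\left(F,d \right)} = - \frac{1}{15}$
$\frac{f{\left(53,22 \right)}}{y{\left(a{\left(-2 \right)},W \right)}} = - \frac{1}{15 - 3 \sqrt{9 - 2} \left(-5\right)} = - \frac{1}{15 - 3 \sqrt{7} \left(-5\right)} = - \frac{1}{15 \cdot 15 \sqrt{7}} = - \frac{\frac{1}{105} \sqrt{7}}{15} = - \frac{\sqrt{7}}{1575}$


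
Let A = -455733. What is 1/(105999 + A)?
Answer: -1/349734 ≈ -2.8593e-6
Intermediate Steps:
1/(105999 + A) = 1/(105999 - 455733) = 1/(-349734) = -1/349734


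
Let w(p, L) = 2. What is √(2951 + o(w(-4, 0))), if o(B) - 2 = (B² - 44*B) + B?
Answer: 3*√319 ≈ 53.582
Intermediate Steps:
o(B) = 2 + B² - 43*B (o(B) = 2 + ((B² - 44*B) + B) = 2 + (B² - 43*B) = 2 + B² - 43*B)
√(2951 + o(w(-4, 0))) = √(2951 + (2 + 2² - 43*2)) = √(2951 + (2 + 4 - 86)) = √(2951 - 80) = √2871 = 3*√319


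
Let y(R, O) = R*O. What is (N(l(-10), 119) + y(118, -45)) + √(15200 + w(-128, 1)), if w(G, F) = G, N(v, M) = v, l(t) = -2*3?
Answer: -5316 + 4*√942 ≈ -5193.2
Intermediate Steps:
l(t) = -6
y(R, O) = O*R
(N(l(-10), 119) + y(118, -45)) + √(15200 + w(-128, 1)) = (-6 - 45*118) + √(15200 - 128) = (-6 - 5310) + √15072 = -5316 + 4*√942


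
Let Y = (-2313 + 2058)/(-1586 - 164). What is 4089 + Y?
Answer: 1431201/350 ≈ 4089.1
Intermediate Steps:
Y = 51/350 (Y = -255/(-1750) = -255*(-1/1750) = 51/350 ≈ 0.14571)
4089 + Y = 4089 + 51/350 = 1431201/350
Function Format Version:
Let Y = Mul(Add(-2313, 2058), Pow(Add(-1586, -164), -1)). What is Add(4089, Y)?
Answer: Rational(1431201, 350) ≈ 4089.1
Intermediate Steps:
Y = Rational(51, 350) (Y = Mul(-255, Pow(-1750, -1)) = Mul(-255, Rational(-1, 1750)) = Rational(51, 350) ≈ 0.14571)
Add(4089, Y) = Add(4089, Rational(51, 350)) = Rational(1431201, 350)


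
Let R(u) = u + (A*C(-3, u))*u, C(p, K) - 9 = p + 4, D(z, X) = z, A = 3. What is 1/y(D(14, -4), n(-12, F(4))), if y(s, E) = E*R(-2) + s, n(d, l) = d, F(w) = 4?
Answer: 1/758 ≈ 0.0013193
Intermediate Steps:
C(p, K) = 13 + p (C(p, K) = 9 + (p + 4) = 9 + (4 + p) = 13 + p)
R(u) = 31*u (R(u) = u + (3*(13 - 3))*u = u + (3*10)*u = u + 30*u = 31*u)
y(s, E) = s - 62*E (y(s, E) = E*(31*(-2)) + s = E*(-62) + s = -62*E + s = s - 62*E)
1/y(D(14, -4), n(-12, F(4))) = 1/(14 - 62*(-12)) = 1/(14 + 744) = 1/758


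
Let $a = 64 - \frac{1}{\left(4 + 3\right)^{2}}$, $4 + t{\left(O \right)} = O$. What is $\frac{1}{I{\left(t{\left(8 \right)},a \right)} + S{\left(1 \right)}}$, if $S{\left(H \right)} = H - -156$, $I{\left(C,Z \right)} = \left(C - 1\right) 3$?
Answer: $\frac{1}{166} \approx 0.0060241$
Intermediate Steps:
$t{\left(O \right)} = -4 + O$
$a = \frac{3135}{49}$ ($a = 64 - \frac{1}{7^{2}} = 64 - \frac{1}{49} = \frac{3135}{49} \approx 63.98$)
$I{\left(C,Z \right)} = -3 + 3 C$ ($I{\left(C,Z \right)} = \left(-1 + C\right) 3 = -3 + 3 C$)
$S{\left(H \right)} = 156 + H$ ($S{\left(H \right)} = H + 156 = 156 + H$)
$\frac{1}{I{\left(t{\left(8 \right)},a \right)} + S{\left(1 \right)}} = \frac{1}{\left(-3 + 3 \left(-4 + 8\right)\right) + \left(156 + 1\right)} = \frac{1}{\left(-3 + 3 \cdot 4\right) + 157} = \frac{1}{\left(-3 + 12\right) + 157} = \frac{1}{9 + 157} = \frac{1}{166}$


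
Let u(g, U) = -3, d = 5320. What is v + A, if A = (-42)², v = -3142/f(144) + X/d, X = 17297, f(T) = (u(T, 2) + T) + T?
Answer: 4004197/2280 ≈ 1756.2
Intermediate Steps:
f(T) = -3 + 2*T (f(T) = (-3 + T) + T = -3 + 2*T)
v = -17723/2280 (v = -3142/(-3 + 2*144) + 17297/5320 = -3142/(-3 + 288) + 17297*(1/5320) = -3142/285 + 2471/760 = -17723/2280 ≈ -7.7732)
A = 1764
v + A = -17723/2280 + 1764 = 4004197/2280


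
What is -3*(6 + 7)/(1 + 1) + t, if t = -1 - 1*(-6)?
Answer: -29/2 ≈ -14.500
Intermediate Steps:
t = 5 (t = -1 + 6 = 5)
-3*(6 + 7)/(1 + 1) + t = -3*(6 + 7)/(1 + 1) + 5 = -39/2 + 5 = -29/2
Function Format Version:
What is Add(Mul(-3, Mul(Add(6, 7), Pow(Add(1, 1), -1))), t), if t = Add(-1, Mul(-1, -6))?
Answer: Rational(-29, 2) ≈ -14.500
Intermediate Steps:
t = 5 (t = Add(-1, 6) = 5)
Add(Mul(-3, Mul(Add(6, 7), Pow(Add(1, 1), -1))), t) = Add(Mul(-3, Mul(Add(6, 7), Pow(Add(1, 1), -1))), 5) = Add(Mul(-3, Mul(13, Pow(2, -1))), 5) = Add(Mul(-3, Mul(13, Rational(1, 2))), 5) = Add(Mul(-3, Rational(13, 2)), 5) = Add(Rational(-39, 2), 5) = Rational(-29, 2)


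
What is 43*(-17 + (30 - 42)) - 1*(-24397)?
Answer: 23150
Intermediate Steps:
43*(-17 + (30 - 42)) - 1*(-24397) = 43*(-17 - 12) + 24397 = 43*(-29) + 24397 = -1247 + 24397 = 23150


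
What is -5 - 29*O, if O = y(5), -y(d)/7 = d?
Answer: 1010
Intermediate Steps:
y(d) = -7*d
O = -35 (O = -7*5 = -35)
-5 - 29*O = -5 - 29*(-35) = -5 + 1015 = 1010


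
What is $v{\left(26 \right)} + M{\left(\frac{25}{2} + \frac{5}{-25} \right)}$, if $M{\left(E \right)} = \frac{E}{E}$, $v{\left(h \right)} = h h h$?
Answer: $17577$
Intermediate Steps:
$v{\left(h \right)} = h^{3}$ ($v{\left(h \right)} = h^{2} h = h^{3}$)
$M{\left(E \right)} = 1$
$v{\left(26 \right)} + M{\left(\frac{25}{2} + \frac{5}{-25} \right)} = 26^{3} + 1 = 17576 + 1 = 17577$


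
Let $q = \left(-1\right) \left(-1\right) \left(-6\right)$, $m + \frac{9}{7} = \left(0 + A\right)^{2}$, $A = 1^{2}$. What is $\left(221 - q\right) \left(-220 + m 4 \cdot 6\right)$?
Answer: $- \frac{360476}{7} \approx -51497.0$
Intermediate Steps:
$A = 1$
$m = - \frac{2}{7}$ ($m = - \frac{9}{7} + \left(0 + 1\right)^{2} = - \frac{9}{7} + 1^{2} = - \frac{9}{7} + 1 = - \frac{2}{7} \approx -0.28571$)
$q = -6$ ($q = 1 \left(-6\right) = -6$)
$\left(221 - q\right) \left(-220 + m 4 \cdot 6\right) = \left(221 - -6\right) \left(-220 + \left(- \frac{2}{7}\right) 4 \cdot 6\right) = \left(221 + 6\right) \left(-220 - \frac{48}{7}\right) = 227 \left(-220 - \frac{48}{7}\right) = 227 \left(- \frac{1588}{7}\right) = - \frac{360476}{7}$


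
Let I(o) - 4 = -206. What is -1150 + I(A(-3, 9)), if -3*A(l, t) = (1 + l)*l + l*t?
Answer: -1352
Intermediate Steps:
A(l, t) = -l*t/3 - l*(1 + l)/3 (A(l, t) = -((1 + l)*l + l*t)/3 = -(l*(1 + l) + l*t)/3 = -(l*t + l*(1 + l))/3 = -l*t/3 - l*(1 + l)/3)
I(o) = -202 (I(o) = 4 - 206 = -202)
-1150 + I(A(-3, 9)) = -1150 - 202 = -1352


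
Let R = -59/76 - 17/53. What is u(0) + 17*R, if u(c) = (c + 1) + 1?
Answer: -67067/4028 ≈ -16.650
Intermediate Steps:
u(c) = 2 + c (u(c) = (1 + c) + 1 = 2 + c)
R = -4419/4028 (R = -59*1/76 - 17*1/53 = -59/76 - 17/53 = -4419/4028 ≈ -1.0971)
u(0) + 17*R = (2 + 0) + 17*(-4419/4028) = 2 - 75123/4028 = -67067/4028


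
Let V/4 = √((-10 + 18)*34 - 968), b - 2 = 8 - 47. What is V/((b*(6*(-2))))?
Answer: 2*I*√174/111 ≈ 0.23767*I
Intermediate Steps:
b = -37 (b = 2 + (8 - 47) = 2 - 39 = -37)
V = 8*I*√174 (V = 4*√((-10 + 18)*34 - 968) = 4*√(8*34 - 968) = 4*√(272 - 968) = 4*√(-696) = 4*(2*I*√174) = 8*I*√174 ≈ 105.53*I)
V/((b*(6*(-2)))) = (8*I*√174)/((-222*(-2))) = (8*I*√174)/((-37*(-12))) = (8*I*√174)/444 = (8*I*√174)*(1/444) = 2*I*√174/111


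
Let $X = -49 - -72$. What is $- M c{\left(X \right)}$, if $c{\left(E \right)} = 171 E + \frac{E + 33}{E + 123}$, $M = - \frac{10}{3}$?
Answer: $\frac{2871370}{219} \approx 13111.0$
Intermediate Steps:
$M = - \frac{10}{3}$ ($M = \left(-10\right) \frac{1}{3} = - \frac{10}{3} \approx -3.3333$)
$X = 23$ ($X = -49 + 72 = 23$)
$c{\left(E \right)} = 171 E + \frac{33 + E}{123 + E}$
$- M c{\left(X \right)} = - \frac{\left(-10\right) \frac{33 + 171 \cdot 23^{2} + 21034 \cdot 23}{123 + 23}}{3} = - \frac{\left(-10\right) \frac{33 + 171 \cdot 529 + 483782}{146}}{3} = - \frac{\left(-10\right) \frac{33 + 90459 + 483782}{146}}{3} = - \frac{\left(-10\right) \frac{1}{146} \cdot 574274}{3} = - \frac{\left(-10\right) 287137}{3 \cdot 73} = \left(-1\right) \left(- \frac{2871370}{219}\right) = \frac{2871370}{219}$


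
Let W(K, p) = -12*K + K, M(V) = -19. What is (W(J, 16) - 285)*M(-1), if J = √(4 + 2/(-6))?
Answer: 5415 + 209*√33/3 ≈ 5815.2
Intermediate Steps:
J = √33/3 (J = √(4 + 2*(-⅙)) = √(4 - ⅓) = √(11/3) = √33/3 ≈ 1.9149)
W(K, p) = -11*K
(W(J, 16) - 285)*M(-1) = (-11*√33/3 - 285)*(-19) = (-285 - 11*√33/3)*(-19) = 5415 + 209*√33/3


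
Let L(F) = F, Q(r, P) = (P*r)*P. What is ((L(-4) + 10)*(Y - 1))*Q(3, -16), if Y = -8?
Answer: -41472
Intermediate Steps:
Q(r, P) = r*P²
((L(-4) + 10)*(Y - 1))*Q(3, -16) = ((-4 + 10)*(-8 - 1))*(3*(-16)²) = (6*(-9))*(3*256) = -54*768 = -41472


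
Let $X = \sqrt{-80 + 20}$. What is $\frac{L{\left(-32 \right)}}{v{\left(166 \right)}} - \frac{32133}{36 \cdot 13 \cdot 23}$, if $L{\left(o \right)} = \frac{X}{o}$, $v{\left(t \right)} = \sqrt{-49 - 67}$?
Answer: $- \frac{10711}{3588} - \frac{\sqrt{435}}{928} \approx -3.0077$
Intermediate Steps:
$X = 2 i \sqrt{15}$ ($X = \sqrt{-60} = 2 i \sqrt{15} \approx 7.746 i$)
$v{\left(t \right)} = 2 i \sqrt{29}$ ($v{\left(t \right)} = \sqrt{-116} = 2 i \sqrt{29}$)
$L{\left(o \right)} = \frac{2 i \sqrt{15}}{o}$
$\frac{L{\left(-32 \right)}}{v{\left(166 \right)}} - \frac{32133}{36 \cdot 13 \cdot 23} = \frac{2 i \sqrt{15} \frac{1}{-32}}{2 i \sqrt{29}} - \frac{32133}{36 \cdot 13 \cdot 23} = 2 i \sqrt{15} \left(- \frac{1}{32}\right) \left(- \frac{i \sqrt{29}}{58}\right) - \frac{32133}{468 \cdot 23} = - \frac{i \sqrt{15}}{16} \left(- \frac{i \sqrt{29}}{58}\right) - \frac{32133}{10764} = - \frac{\sqrt{435}}{928} - \frac{10711}{3588} = - \frac{10711}{3588} - \frac{\sqrt{435}}{928}$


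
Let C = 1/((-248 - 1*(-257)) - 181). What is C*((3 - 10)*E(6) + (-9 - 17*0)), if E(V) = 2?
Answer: 23/172 ≈ 0.13372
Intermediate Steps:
C = -1/172 (C = 1/((-248 + 257) - 181) = 1/(9 - 181) = 1/(-172) = -1/172 ≈ -0.0058140)
C*((3 - 10)*E(6) + (-9 - 17*0)) = -((3 - 10)*2 + (-9 - 17*0))/172 = -(-7*2 + (-9 + 0))/172 = -(-14 - 9)/172 = -1/172*(-23) = 23/172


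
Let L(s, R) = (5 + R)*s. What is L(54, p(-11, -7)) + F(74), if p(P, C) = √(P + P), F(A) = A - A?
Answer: 270 + 54*I*√22 ≈ 270.0 + 253.28*I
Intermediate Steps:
F(A) = 0
p(P, C) = √2*√P (p(P, C) = √(2*P) = √2*√P)
L(s, R) = s*(5 + R)
L(54, p(-11, -7)) + F(74) = 54*(5 + √2*√(-11)) + 0 = 54*(5 + √2*(I*√11)) + 0 = 54*(5 + I*√22) + 0 = (270 + 54*I*√22) + 0 = 270 + 54*I*√22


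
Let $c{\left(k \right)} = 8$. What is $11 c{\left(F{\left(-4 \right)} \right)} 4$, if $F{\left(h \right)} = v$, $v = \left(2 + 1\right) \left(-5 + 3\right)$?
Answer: $352$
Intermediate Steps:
$v = -6$ ($v = 3 \left(-2\right) = -6$)
$F{\left(h \right)} = -6$
$11 c{\left(F{\left(-4 \right)} \right)} 4 = 11 \cdot 8 \cdot 4 = 88 \cdot 4 = 352$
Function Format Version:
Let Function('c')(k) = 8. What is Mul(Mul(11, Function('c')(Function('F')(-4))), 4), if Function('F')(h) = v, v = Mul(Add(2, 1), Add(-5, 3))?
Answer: 352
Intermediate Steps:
v = -6 (v = Mul(3, -2) = -6)
Function('F')(h) = -6
Mul(Mul(11, Function('c')(Function('F')(-4))), 4) = Mul(Mul(11, 8), 4) = Mul(88, 4) = 352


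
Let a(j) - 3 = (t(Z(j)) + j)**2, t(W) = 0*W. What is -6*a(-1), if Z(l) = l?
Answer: -24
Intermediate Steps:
t(W) = 0
a(j) = 3 + j**2 (a(j) = 3 + (0 + j)**2 = 3 + j**2)
-6*a(-1) = -6*(3 + (-1)**2) = -6*(3 + 1) = -6*4 = -24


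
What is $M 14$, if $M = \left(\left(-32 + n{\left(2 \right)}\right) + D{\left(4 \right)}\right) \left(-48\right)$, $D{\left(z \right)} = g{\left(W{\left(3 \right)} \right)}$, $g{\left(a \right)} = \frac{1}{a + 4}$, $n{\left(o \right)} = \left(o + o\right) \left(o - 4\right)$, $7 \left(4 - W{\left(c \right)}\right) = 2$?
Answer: $\frac{241136}{9} \approx 26793.0$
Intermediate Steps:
$W{\left(c \right)} = \frac{26}{7}$ ($W{\left(c \right)} = 4 - \frac{2}{7} = \frac{26}{7}$)
$n{\left(o \right)} = 2 o \left(-4 + o\right)$
$g{\left(a \right)} = \frac{1}{4 + a}$
$D{\left(z \right)} = \frac{7}{54}$ ($D{\left(z \right)} = \frac{1}{4 + \frac{26}{7}} = \frac{1}{\frac{54}{7}} = \frac{7}{54}$)
$M = \frac{17224}{9}$ ($M = \left(\left(-32 + 2 \cdot 2 \left(-4 + 2\right)\right) + \frac{7}{54}\right) \left(-48\right) = \left(\left(-32 + 2 \cdot 2 \left(-2\right)\right) + \frac{7}{54}\right) \left(-48\right) = \left(\left(-32 - 8\right) + \frac{7}{54}\right) \left(-48\right) = \left(-40 + \frac{7}{54}\right) \left(-48\right) = \left(- \frac{2153}{54}\right) \left(-48\right) = \frac{17224}{9} \approx 1913.8$)
$M 14 = \frac{17224}{9} \cdot 14 = \frac{241136}{9}$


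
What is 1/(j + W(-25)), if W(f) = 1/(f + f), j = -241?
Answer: -50/12051 ≈ -0.0041490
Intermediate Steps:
W(f) = 1/(2*f)
1/(j + W(-25)) = 1/(-241 + (½)/(-25)) = 1/(-241 + (½)*(-1/25)) = 1/(-241 - 1/50) = 1/(-12051/50) = -50/12051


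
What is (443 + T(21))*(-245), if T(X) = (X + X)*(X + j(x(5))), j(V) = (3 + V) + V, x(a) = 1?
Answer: -376075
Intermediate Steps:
j(V) = 3 + 2*V
T(X) = 2*X*(5 + X) (T(X) = (X + X)*(X + (3 + 2*1)) = (2*X)*(X + (3 + 2)) = (2*X)*(X + 5) = (2*X)*(5 + X) = 2*X*(5 + X))
(443 + T(21))*(-245) = (443 + 2*21*(5 + 21))*(-245) = (443 + 2*21*26)*(-245) = (443 + 1092)*(-245) = 1535*(-245) = -376075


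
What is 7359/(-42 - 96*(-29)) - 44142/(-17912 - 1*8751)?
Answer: 15107161/3481426 ≈ 4.3394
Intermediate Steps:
7359/(-42 - 96*(-29)) - 44142/(-17912 - 1*8751) = 7359/(-42 + 2784) - 44142/(-17912 - 8751) = 7359/2742 - 44142/(-26663) = 7359*(1/2742) - 44142*(-1/26663) = 2453/914 + 6306/3809 = 15107161/3481426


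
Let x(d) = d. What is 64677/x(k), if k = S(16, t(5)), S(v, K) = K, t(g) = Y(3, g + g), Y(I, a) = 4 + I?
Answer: 64677/7 ≈ 9239.6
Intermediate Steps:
t(g) = 7 (t(g) = 4 + 3 = 7)
k = 7
64677/x(k) = 64677/7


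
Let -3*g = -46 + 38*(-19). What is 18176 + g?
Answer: 18432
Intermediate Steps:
g = 256 (g = -(-46 + 38*(-19))/3 = -(-46 - 722)/3 = -⅓*(-768) = 256)
18176 + g = 18176 + 256 = 18432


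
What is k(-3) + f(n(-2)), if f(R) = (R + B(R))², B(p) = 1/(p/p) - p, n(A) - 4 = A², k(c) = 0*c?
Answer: 1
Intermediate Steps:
k(c) = 0
n(A) = 4 + A²
B(p) = 1 - p (B(p) = 1/1 - p = 1 - p)
f(R) = 1 (f(R) = (R + (1 - R))² = 1² = 1)
k(-3) + f(n(-2)) = 0 + 1 = 1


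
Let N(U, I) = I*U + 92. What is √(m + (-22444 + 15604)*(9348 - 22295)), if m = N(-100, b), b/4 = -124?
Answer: 2*√22151793 ≈ 9413.1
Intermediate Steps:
b = -496 (b = 4*(-124) = -496)
N(U, I) = 92 + I*U
m = 49692 (m = 92 - 496*(-100) = 92 + 49600 = 49692)
√(m + (-22444 + 15604)*(9348 - 22295)) = √(49692 + (-22444 + 15604)*(9348 - 22295)) = √(49692 - 6840*(-12947)) = √(49692 + 88557480) = √88607172 = 2*√22151793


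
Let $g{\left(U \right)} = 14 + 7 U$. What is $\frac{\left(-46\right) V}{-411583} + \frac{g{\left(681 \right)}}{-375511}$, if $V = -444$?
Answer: $- \frac{9637214987}{154553943913} \approx -0.062355$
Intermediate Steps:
$\frac{\left(-46\right) V}{-411583} + \frac{g{\left(681 \right)}}{-375511} = \frac{\left(-46\right) \left(-444\right)}{-411583} + \frac{14 + 7 \cdot 681}{-375511} = 20424 \left(- \frac{1}{411583}\right) + \left(14 + 4767\right) \left(- \frac{1}{375511}\right) = - \frac{20424}{411583} + 4781 \left(- \frac{1}{375511}\right) = - \frac{20424}{411583} - \frac{4781}{375511} = - \frac{9637214987}{154553943913}$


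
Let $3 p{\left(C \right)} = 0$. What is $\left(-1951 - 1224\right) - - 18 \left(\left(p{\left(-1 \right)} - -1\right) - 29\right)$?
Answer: $-3679$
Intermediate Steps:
$p{\left(C \right)} = 0$ ($p{\left(C \right)} = \frac{1}{3} \cdot 0 = 0$)
$\left(-1951 - 1224\right) - - 18 \left(\left(p{\left(-1 \right)} - -1\right) - 29\right) = \left(-1951 - 1224\right) - - 18 \left(\left(0 - -1\right) - 29\right) = \left(-1951 - 1224\right) - - 18 \left(\left(0 + 1\right) - 29\right) = -3175 - - 18 \left(1 - 29\right) = -3175 - \left(-18\right) \left(-28\right) = -3175 - 504 = -3679$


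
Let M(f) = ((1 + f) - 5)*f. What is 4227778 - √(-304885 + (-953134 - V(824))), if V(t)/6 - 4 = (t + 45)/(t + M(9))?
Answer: 4227778 - I*√1258049 ≈ 4.2278e+6 - 1121.6*I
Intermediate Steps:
M(f) = f*(-4 + f) (M(f) = (-4 + f)*f = f*(-4 + f))
V(t) = 30 (V(t) = 24 + 6*((t + 45)/(t + 9*(-4 + 9))) = 24 + 6*((45 + t)/(t + 9*5)) = 24 + 6*((45 + t)/(t + 45)) = 24 + 6*((45 + t)/(45 + t)) = 24 + 6*1 = 24 + 6 = 30)
4227778 - √(-304885 + (-953134 - V(824))) = 4227778 - √(-304885 + (-953134 - 1*30)) = 4227778 - √(-304885 + (-953134 - 30)) = 4227778 - √(-304885 - 953164) = 4227778 - √(-1258049) = 4227778 - I*√1258049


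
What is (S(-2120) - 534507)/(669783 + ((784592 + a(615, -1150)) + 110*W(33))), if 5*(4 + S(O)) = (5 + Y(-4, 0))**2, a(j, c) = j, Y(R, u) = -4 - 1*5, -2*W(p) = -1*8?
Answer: -2672539/7277150 ≈ -0.36725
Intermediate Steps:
W(p) = 4 (W(p) = -(-1)*8/2 = -1/2*(-8) = 4)
Y(R, u) = -9 (Y(R, u) = -4 - 5 = -9)
S(O) = -4/5 (S(O) = -4 + (5 - 9)**2/5 = -4 + (1/5)*(-4)**2 = -4 + (1/5)*16 = -4 + 16/5 = -4/5)
(S(-2120) - 534507)/(669783 + ((784592 + a(615, -1150)) + 110*W(33))) = (-4/5 - 534507)/(669783 + ((784592 + 615) + 110*4)) = -2672539/(5*(669783 + (785207 + 440))) = -2672539/(5*(669783 + 785647)) = -2672539/5/1455430 = -2672539/5*1/1455430 = -2672539/7277150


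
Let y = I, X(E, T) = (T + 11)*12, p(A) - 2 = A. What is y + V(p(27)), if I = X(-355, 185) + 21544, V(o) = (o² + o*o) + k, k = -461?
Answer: 25117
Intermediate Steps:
p(A) = 2 + A
X(E, T) = 132 + 12*T (X(E, T) = (11 + T)*12 = 132 + 12*T)
V(o) = -461 + 2*o² (V(o) = (o² + o*o) - 461 = (o² + o²) - 461 = 2*o² - 461 = -461 + 2*o²)
I = 23896 (I = (132 + 12*185) + 21544 = (132 + 2220) + 21544 = 2352 + 21544 = 23896)
y = 23896
y + V(p(27)) = 23896 + (-461 + 2*(2 + 27)²) = 23896 + (-461 + 2*29²) = 23896 + (-461 + 2*841) = 23896 + (-461 + 1682) = 23896 + 1221 = 25117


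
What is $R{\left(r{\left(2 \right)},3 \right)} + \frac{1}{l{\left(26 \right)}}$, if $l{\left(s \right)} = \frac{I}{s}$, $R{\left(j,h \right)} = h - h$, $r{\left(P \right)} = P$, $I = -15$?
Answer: $- \frac{26}{15} \approx -1.7333$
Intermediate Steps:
$R{\left(j,h \right)} = 0$
$l{\left(s \right)} = - \frac{15}{s}$
$R{\left(r{\left(2 \right)},3 \right)} + \frac{1}{l{\left(26 \right)}} = 0 + \frac{1}{\left(-15\right) \frac{1}{26}} = 0 + \frac{1}{- \frac{15}{26}} = 0 - \frac{26}{15} = - \frac{26}{15}$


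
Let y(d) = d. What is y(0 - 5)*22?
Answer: -110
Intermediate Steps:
y(0 - 5)*22 = (0 - 5)*22 = -5*22 = -110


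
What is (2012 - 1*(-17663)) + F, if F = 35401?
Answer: 55076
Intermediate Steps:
(2012 - 1*(-17663)) + F = (2012 - 1*(-17663)) + 35401 = (2012 + 17663) + 35401 = 19675 + 35401 = 55076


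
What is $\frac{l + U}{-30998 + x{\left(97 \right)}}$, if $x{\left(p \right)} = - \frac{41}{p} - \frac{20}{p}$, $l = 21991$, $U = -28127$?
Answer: $\frac{595192}{3006867} \approx 0.19794$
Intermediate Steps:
$x{\left(p \right)} = - \frac{61}{p}$
$\frac{l + U}{-30998 + x{\left(97 \right)}} = \frac{21991 - 28127}{-30998 - \frac{61}{97}} = - \frac{6136}{-30998 - \frac{61}{97}} = - \frac{6136}{- \frac{3006867}{97}} = \left(-6136\right) \left(- \frac{97}{3006867}\right) = \frac{595192}{3006867}$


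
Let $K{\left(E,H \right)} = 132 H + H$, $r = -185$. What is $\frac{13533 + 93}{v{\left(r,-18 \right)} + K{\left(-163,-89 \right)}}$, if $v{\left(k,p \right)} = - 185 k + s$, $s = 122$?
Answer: $\frac{6813}{11255} \approx 0.60533$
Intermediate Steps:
$K{\left(E,H \right)} = 133 H$
$v{\left(k,p \right)} = 122 - 185 k$ ($v{\left(k,p \right)} = - 185 k + 122 = 122 - 185 k$)
$\frac{13533 + 93}{v{\left(r,-18 \right)} + K{\left(-163,-89 \right)}} = \frac{13533 + 93}{\left(122 - -34225\right) + 133 \left(-89\right)} = \frac{13626}{\left(122 + 34225\right) - 11837} = \frac{13626}{34347 - 11837} = \frac{13626}{22510} = 13626 \cdot \frac{1}{22510} = \frac{6813}{11255}$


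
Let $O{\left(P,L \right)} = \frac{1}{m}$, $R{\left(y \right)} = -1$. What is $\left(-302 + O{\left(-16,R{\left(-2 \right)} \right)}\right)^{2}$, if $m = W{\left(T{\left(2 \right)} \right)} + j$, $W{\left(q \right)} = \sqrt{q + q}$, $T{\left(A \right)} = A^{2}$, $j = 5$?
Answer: $\frac{26306649}{289} + \frac{20516 \sqrt{2}}{289} \approx 91127.0$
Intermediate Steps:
$W{\left(q \right)} = \sqrt{2} \sqrt{q}$ ($W{\left(q \right)} = \sqrt{2 q} = \sqrt{2} \sqrt{q}$)
$m = 5 + 2 \sqrt{2}$ ($m = \sqrt{2} \sqrt{2^{2}} + 5 = \sqrt{2} \sqrt{4} + 5 = \sqrt{2} \cdot 2 + 5 = 2 \sqrt{2} + 5 = 5 + 2 \sqrt{2} \approx 7.8284$)
$O{\left(P,L \right)} = \frac{1}{5 + 2 \sqrt{2}}$
$\left(-302 + O{\left(-16,R{\left(-2 \right)} \right)}\right)^{2} = \left(-302 + \left(\frac{5}{17} - \frac{2 \sqrt{2}}{17}\right)\right)^{2} = \left(- \frac{5129}{17} - \frac{2 \sqrt{2}}{17}\right)^{2}$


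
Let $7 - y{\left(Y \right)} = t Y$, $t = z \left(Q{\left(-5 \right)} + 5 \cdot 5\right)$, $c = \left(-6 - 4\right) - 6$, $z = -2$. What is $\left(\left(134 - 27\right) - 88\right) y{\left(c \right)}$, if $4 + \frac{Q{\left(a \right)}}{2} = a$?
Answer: $-4123$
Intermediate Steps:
$Q{\left(a \right)} = -8 + 2 a$
$c = -16$ ($c = -10 - 6 = -16$)
$t = -14$ ($t = - 2 \left(\left(-8 + 2 \left(-5\right)\right) + 5 \cdot 5\right) = - 2 \left(\left(-8 - 10\right) + 25\right) = - 2 \left(-18 + 25\right) = \left(-2\right) 7 = -14$)
$y{\left(Y \right)} = 7 + 14 Y$ ($y{\left(Y \right)} = 7 - - 14 Y = 7 + 14 Y$)
$\left(\left(134 - 27\right) - 88\right) y{\left(c \right)} = \left(\left(134 - 27\right) - 88\right) \left(7 + 14 \left(-16\right)\right) = \left(\left(134 - 27\right) - 88\right) \left(7 - 224\right) = \left(107 - 88\right) \left(-217\right) = 19 \left(-217\right) = -4123$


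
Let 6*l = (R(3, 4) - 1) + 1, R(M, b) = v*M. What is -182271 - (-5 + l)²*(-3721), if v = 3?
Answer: -546755/4 ≈ -1.3669e+5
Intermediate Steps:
R(M, b) = 3*M
l = 3/2 (l = ((3*3 - 1) + 1)/6 = ((9 - 1) + 1)/6 = (8 + 1)/6 = (⅙)*9 = 3/2 ≈ 1.5000)
-182271 - (-5 + l)²*(-3721) = -182271 - (-5 + 3/2)²*(-3721) = -182271 - (-7/2)²*(-3721) = -182271 - 49*(-3721)/4 = -182271 - 1*(-182329/4) = -182271 + 182329/4 = -546755/4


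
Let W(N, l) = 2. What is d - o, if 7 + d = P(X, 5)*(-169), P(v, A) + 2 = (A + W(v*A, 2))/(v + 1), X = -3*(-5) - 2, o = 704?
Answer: -915/2 ≈ -457.50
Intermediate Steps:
X = 13 (X = 15 - 2 = 13)
P(v, A) = -2 + (2 + A)/(1 + v) (P(v, A) = -2 + (A + 2)/(v + 1) = -2 + (2 + A)/(1 + v))
d = 493/2 (d = -7 + ((5 - 2*13)/(1 + 13))*(-169) = -7 + ((5 - 26)/14)*(-169) = -7 + ((1/14)*(-21))*(-169) = -7 - 3/2*(-169) = -7 + 507/2 = 493/2 ≈ 246.50)
d - o = 493/2 - 1*704 = 493/2 - 704 = -915/2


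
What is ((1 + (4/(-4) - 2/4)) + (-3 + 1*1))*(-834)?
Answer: 2085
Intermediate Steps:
((1 + (4/(-4) - 2/4)) + (-3 + 1*1))*(-834) = ((1 + (4*(-1/4) - 2*1/4)) + (-3 + 1))*(-834) = ((1 + (-1 - 1/2)) - 2)*(-834) = ((1 - 3/2) - 2)*(-834) = (-1/2 - 2)*(-834) = -5/2*(-834) = 2085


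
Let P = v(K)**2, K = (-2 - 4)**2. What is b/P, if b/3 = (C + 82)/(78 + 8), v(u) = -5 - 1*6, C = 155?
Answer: 711/10406 ≈ 0.068326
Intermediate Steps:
K = 36 (K = (-6)**2 = 36)
v(u) = -11 (v(u) = -5 - 6 = -11)
P = 121 (P = (-11)**2 = 121)
b = 711/86 (b = 3*((155 + 82)/(78 + 8)) = 3*(237/86) = 711/86 ≈ 8.2674)
b/P = (711/86)/121 = (711/86)*(1/121) = 711/10406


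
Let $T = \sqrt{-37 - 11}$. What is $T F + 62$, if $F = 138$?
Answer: $62 + 552 i \sqrt{3} \approx 62.0 + 956.09 i$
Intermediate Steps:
$T = 4 i \sqrt{3}$ ($T = \sqrt{-48} = 4 i \sqrt{3} \approx 6.9282 i$)
$T F + 62 = 4 i \sqrt{3} \cdot 138 + 62 = 552 i \sqrt{3} + 62 = 62 + 552 i \sqrt{3}$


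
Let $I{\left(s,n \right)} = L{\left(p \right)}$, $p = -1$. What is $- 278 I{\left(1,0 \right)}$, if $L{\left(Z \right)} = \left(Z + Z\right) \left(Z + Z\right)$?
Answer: $-1112$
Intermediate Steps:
$L{\left(Z \right)} = 4 Z^{2}$ ($L{\left(Z \right)} = 2 Z 2 Z = 4 Z^{2}$)
$I{\left(s,n \right)} = 4$ ($I{\left(s,n \right)} = 4 \left(-1\right)^{2} = 4 \cdot 1 = 4$)
$- 278 I{\left(1,0 \right)} = \left(-278\right) 4 = -1112$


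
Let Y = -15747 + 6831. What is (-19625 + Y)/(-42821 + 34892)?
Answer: 28541/7929 ≈ 3.5996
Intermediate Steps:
Y = -8916
(-19625 + Y)/(-42821 + 34892) = (-19625 - 8916)/(-42821 + 34892) = -28541/(-7929) = -28541*(-1/7929) = 28541/7929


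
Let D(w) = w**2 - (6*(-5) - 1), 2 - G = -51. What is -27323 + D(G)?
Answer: -24483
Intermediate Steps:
G = 53 (G = 2 - 1*(-51) = 2 + 51 = 53)
D(w) = 31 + w**2 (D(w) = w**2 - (-30 - 1) = w**2 - 1*(-31) = w**2 + 31 = 31 + w**2)
-27323 + D(G) = -27323 + (31 + 53**2) = -27323 + (31 + 2809) = -27323 + 2840 = -24483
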